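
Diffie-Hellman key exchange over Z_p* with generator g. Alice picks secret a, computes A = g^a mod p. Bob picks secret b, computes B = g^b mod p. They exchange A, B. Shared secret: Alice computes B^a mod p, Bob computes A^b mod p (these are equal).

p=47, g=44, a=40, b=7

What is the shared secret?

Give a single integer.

Answer: 34

Derivation:
A = 44^40 mod 47  (bits of 40 = 101000)
  bit 0 = 1: r = r^2 * 44 mod 47 = 1^2 * 44 = 1*44 = 44
  bit 1 = 0: r = r^2 mod 47 = 44^2 = 9
  bit 2 = 1: r = r^2 * 44 mod 47 = 9^2 * 44 = 34*44 = 39
  bit 3 = 0: r = r^2 mod 47 = 39^2 = 17
  bit 4 = 0: r = r^2 mod 47 = 17^2 = 7
  bit 5 = 0: r = r^2 mod 47 = 7^2 = 2
  -> A = 2
B = 44^7 mod 47  (bits of 7 = 111)
  bit 0 = 1: r = r^2 * 44 mod 47 = 1^2 * 44 = 1*44 = 44
  bit 1 = 1: r = r^2 * 44 mod 47 = 44^2 * 44 = 9*44 = 20
  bit 2 = 1: r = r^2 * 44 mod 47 = 20^2 * 44 = 24*44 = 22
  -> B = 22
s = B^a = 22^40 mod 47  (bits of 40 = 101000)
  bit 0 = 1: r = r^2 * 22 mod 47 = 1^2 * 22 = 1*22 = 22
  bit 1 = 0: r = r^2 mod 47 = 22^2 = 14
  bit 2 = 1: r = r^2 * 22 mod 47 = 14^2 * 22 = 8*22 = 35
  bit 3 = 0: r = r^2 mod 47 = 35^2 = 3
  bit 4 = 0: r = r^2 mod 47 = 3^2 = 9
  bit 5 = 0: r = r^2 mod 47 = 9^2 = 34
  -> s = B^a = 34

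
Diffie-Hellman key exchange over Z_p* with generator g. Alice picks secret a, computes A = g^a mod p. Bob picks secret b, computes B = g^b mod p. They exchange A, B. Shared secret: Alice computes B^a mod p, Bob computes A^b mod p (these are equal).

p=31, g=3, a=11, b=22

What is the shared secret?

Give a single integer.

A = 3^11 mod 31  (bits of 11 = 1011)
  bit 0 = 1: r = r^2 * 3 mod 31 = 1^2 * 3 = 1*3 = 3
  bit 1 = 0: r = r^2 mod 31 = 3^2 = 9
  bit 2 = 1: r = r^2 * 3 mod 31 = 9^2 * 3 = 19*3 = 26
  bit 3 = 1: r = r^2 * 3 mod 31 = 26^2 * 3 = 25*3 = 13
  -> A = 13
B = 3^22 mod 31  (bits of 22 = 10110)
  bit 0 = 1: r = r^2 * 3 mod 31 = 1^2 * 3 = 1*3 = 3
  bit 1 = 0: r = r^2 mod 31 = 3^2 = 9
  bit 2 = 1: r = r^2 * 3 mod 31 = 9^2 * 3 = 19*3 = 26
  bit 3 = 1: r = r^2 * 3 mod 31 = 26^2 * 3 = 25*3 = 13
  bit 4 = 0: r = r^2 mod 31 = 13^2 = 14
  -> B = 14
s = B^a = 14^11 mod 31  (bits of 11 = 1011)
  bit 0 = 1: r = r^2 * 14 mod 31 = 1^2 * 14 = 1*14 = 14
  bit 1 = 0: r = r^2 mod 31 = 14^2 = 10
  bit 2 = 1: r = r^2 * 14 mod 31 = 10^2 * 14 = 7*14 = 5
  bit 3 = 1: r = r^2 * 14 mod 31 = 5^2 * 14 = 25*14 = 9
  -> s = B^a = 9

Answer: 9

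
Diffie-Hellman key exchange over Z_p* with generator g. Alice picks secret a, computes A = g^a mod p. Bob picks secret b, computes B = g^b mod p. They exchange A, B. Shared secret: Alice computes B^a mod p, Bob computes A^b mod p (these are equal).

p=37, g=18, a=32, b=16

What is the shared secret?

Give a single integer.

Answer: 12

Derivation:
A = 18^32 mod 37  (bits of 32 = 100000)
  bit 0 = 1: r = r^2 * 18 mod 37 = 1^2 * 18 = 1*18 = 18
  bit 1 = 0: r = r^2 mod 37 = 18^2 = 28
  bit 2 = 0: r = r^2 mod 37 = 28^2 = 7
  bit 3 = 0: r = r^2 mod 37 = 7^2 = 12
  bit 4 = 0: r = r^2 mod 37 = 12^2 = 33
  bit 5 = 0: r = r^2 mod 37 = 33^2 = 16
  -> A = 16
B = 18^16 mod 37  (bits of 16 = 10000)
  bit 0 = 1: r = r^2 * 18 mod 37 = 1^2 * 18 = 1*18 = 18
  bit 1 = 0: r = r^2 mod 37 = 18^2 = 28
  bit 2 = 0: r = r^2 mod 37 = 28^2 = 7
  bit 3 = 0: r = r^2 mod 37 = 7^2 = 12
  bit 4 = 0: r = r^2 mod 37 = 12^2 = 33
  -> B = 33
s = B^a = 33^32 mod 37  (bits of 32 = 100000)
  bit 0 = 1: r = r^2 * 33 mod 37 = 1^2 * 33 = 1*33 = 33
  bit 1 = 0: r = r^2 mod 37 = 33^2 = 16
  bit 2 = 0: r = r^2 mod 37 = 16^2 = 34
  bit 3 = 0: r = r^2 mod 37 = 34^2 = 9
  bit 4 = 0: r = r^2 mod 37 = 9^2 = 7
  bit 5 = 0: r = r^2 mod 37 = 7^2 = 12
  -> s = B^a = 12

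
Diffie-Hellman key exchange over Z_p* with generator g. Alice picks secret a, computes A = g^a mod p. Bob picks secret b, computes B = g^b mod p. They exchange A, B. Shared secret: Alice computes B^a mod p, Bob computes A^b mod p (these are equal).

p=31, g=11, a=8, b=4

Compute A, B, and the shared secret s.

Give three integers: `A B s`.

A = 11^8 mod 31  (bits of 8 = 1000)
  bit 0 = 1: r = r^2 * 11 mod 31 = 1^2 * 11 = 1*11 = 11
  bit 1 = 0: r = r^2 mod 31 = 11^2 = 28
  bit 2 = 0: r = r^2 mod 31 = 28^2 = 9
  bit 3 = 0: r = r^2 mod 31 = 9^2 = 19
  -> A = 19
B = 11^4 mod 31  (bits of 4 = 100)
  bit 0 = 1: r = r^2 * 11 mod 31 = 1^2 * 11 = 1*11 = 11
  bit 1 = 0: r = r^2 mod 31 = 11^2 = 28
  bit 2 = 0: r = r^2 mod 31 = 28^2 = 9
  -> B = 9
s = B^a = 9^8 mod 31  (bits of 8 = 1000)
  bit 0 = 1: r = r^2 * 9 mod 31 = 1^2 * 9 = 1*9 = 9
  bit 1 = 0: r = r^2 mod 31 = 9^2 = 19
  bit 2 = 0: r = r^2 mod 31 = 19^2 = 20
  bit 3 = 0: r = r^2 mod 31 = 20^2 = 28
  -> s = B^a = 28

Answer: 19 9 28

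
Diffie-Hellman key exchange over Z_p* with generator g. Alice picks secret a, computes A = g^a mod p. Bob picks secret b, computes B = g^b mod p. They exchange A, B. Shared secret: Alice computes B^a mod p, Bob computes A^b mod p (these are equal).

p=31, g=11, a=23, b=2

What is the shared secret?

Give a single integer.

A = 11^23 mod 31  (bits of 23 = 10111)
  bit 0 = 1: r = r^2 * 11 mod 31 = 1^2 * 11 = 1*11 = 11
  bit 1 = 0: r = r^2 mod 31 = 11^2 = 28
  bit 2 = 1: r = r^2 * 11 mod 31 = 28^2 * 11 = 9*11 = 6
  bit 3 = 1: r = r^2 * 11 mod 31 = 6^2 * 11 = 5*11 = 24
  bit 4 = 1: r = r^2 * 11 mod 31 = 24^2 * 11 = 18*11 = 12
  -> A = 12
B = 11^2 mod 31  (bits of 2 = 10)
  bit 0 = 1: r = r^2 * 11 mod 31 = 1^2 * 11 = 1*11 = 11
  bit 1 = 0: r = r^2 mod 31 = 11^2 = 28
  -> B = 28
s = B^a = 28^23 mod 31  (bits of 23 = 10111)
  bit 0 = 1: r = r^2 * 28 mod 31 = 1^2 * 28 = 1*28 = 28
  bit 1 = 0: r = r^2 mod 31 = 28^2 = 9
  bit 2 = 1: r = r^2 * 28 mod 31 = 9^2 * 28 = 19*28 = 5
  bit 3 = 1: r = r^2 * 28 mod 31 = 5^2 * 28 = 25*28 = 18
  bit 4 = 1: r = r^2 * 28 mod 31 = 18^2 * 28 = 14*28 = 20
  -> s = B^a = 20

Answer: 20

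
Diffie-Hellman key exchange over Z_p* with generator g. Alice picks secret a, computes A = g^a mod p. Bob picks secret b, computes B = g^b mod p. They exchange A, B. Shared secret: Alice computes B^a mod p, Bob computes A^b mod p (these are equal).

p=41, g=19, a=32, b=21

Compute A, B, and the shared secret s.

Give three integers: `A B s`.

Answer: 10 22 10

Derivation:
A = 19^32 mod 41  (bits of 32 = 100000)
  bit 0 = 1: r = r^2 * 19 mod 41 = 1^2 * 19 = 1*19 = 19
  bit 1 = 0: r = r^2 mod 41 = 19^2 = 33
  bit 2 = 0: r = r^2 mod 41 = 33^2 = 23
  bit 3 = 0: r = r^2 mod 41 = 23^2 = 37
  bit 4 = 0: r = r^2 mod 41 = 37^2 = 16
  bit 5 = 0: r = r^2 mod 41 = 16^2 = 10
  -> A = 10
B = 19^21 mod 41  (bits of 21 = 10101)
  bit 0 = 1: r = r^2 * 19 mod 41 = 1^2 * 19 = 1*19 = 19
  bit 1 = 0: r = r^2 mod 41 = 19^2 = 33
  bit 2 = 1: r = r^2 * 19 mod 41 = 33^2 * 19 = 23*19 = 27
  bit 3 = 0: r = r^2 mod 41 = 27^2 = 32
  bit 4 = 1: r = r^2 * 19 mod 41 = 32^2 * 19 = 40*19 = 22
  -> B = 22
s = B^a = 22^32 mod 41  (bits of 32 = 100000)
  bit 0 = 1: r = r^2 * 22 mod 41 = 1^2 * 22 = 1*22 = 22
  bit 1 = 0: r = r^2 mod 41 = 22^2 = 33
  bit 2 = 0: r = r^2 mod 41 = 33^2 = 23
  bit 3 = 0: r = r^2 mod 41 = 23^2 = 37
  bit 4 = 0: r = r^2 mod 41 = 37^2 = 16
  bit 5 = 0: r = r^2 mod 41 = 16^2 = 10
  -> s = B^a = 10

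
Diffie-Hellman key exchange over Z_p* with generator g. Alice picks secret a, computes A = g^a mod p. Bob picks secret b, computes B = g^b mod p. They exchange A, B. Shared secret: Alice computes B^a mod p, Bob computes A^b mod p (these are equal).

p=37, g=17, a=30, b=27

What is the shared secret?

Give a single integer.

A = 17^30 mod 37  (bits of 30 = 11110)
  bit 0 = 1: r = r^2 * 17 mod 37 = 1^2 * 17 = 1*17 = 17
  bit 1 = 1: r = r^2 * 17 mod 37 = 17^2 * 17 = 30*17 = 29
  bit 2 = 1: r = r^2 * 17 mod 37 = 29^2 * 17 = 27*17 = 15
  bit 3 = 1: r = r^2 * 17 mod 37 = 15^2 * 17 = 3*17 = 14
  bit 4 = 0: r = r^2 mod 37 = 14^2 = 11
  -> A = 11
B = 17^27 mod 37  (bits of 27 = 11011)
  bit 0 = 1: r = r^2 * 17 mod 37 = 1^2 * 17 = 1*17 = 17
  bit 1 = 1: r = r^2 * 17 mod 37 = 17^2 * 17 = 30*17 = 29
  bit 2 = 0: r = r^2 mod 37 = 29^2 = 27
  bit 3 = 1: r = r^2 * 17 mod 37 = 27^2 * 17 = 26*17 = 35
  bit 4 = 1: r = r^2 * 17 mod 37 = 35^2 * 17 = 4*17 = 31
  -> B = 31
s = B^a = 31^30 mod 37  (bits of 30 = 11110)
  bit 0 = 1: r = r^2 * 31 mod 37 = 1^2 * 31 = 1*31 = 31
  bit 1 = 1: r = r^2 * 31 mod 37 = 31^2 * 31 = 36*31 = 6
  bit 2 = 1: r = r^2 * 31 mod 37 = 6^2 * 31 = 36*31 = 6
  bit 3 = 1: r = r^2 * 31 mod 37 = 6^2 * 31 = 36*31 = 6
  bit 4 = 0: r = r^2 mod 37 = 6^2 = 36
  -> s = B^a = 36

Answer: 36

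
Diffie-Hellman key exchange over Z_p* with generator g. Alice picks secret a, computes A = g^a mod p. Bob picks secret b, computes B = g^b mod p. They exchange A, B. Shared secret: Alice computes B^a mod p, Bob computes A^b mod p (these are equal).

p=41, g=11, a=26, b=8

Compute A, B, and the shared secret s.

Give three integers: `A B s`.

Answer: 8 16 16

Derivation:
A = 11^26 mod 41  (bits of 26 = 11010)
  bit 0 = 1: r = r^2 * 11 mod 41 = 1^2 * 11 = 1*11 = 11
  bit 1 = 1: r = r^2 * 11 mod 41 = 11^2 * 11 = 39*11 = 19
  bit 2 = 0: r = r^2 mod 41 = 19^2 = 33
  bit 3 = 1: r = r^2 * 11 mod 41 = 33^2 * 11 = 23*11 = 7
  bit 4 = 0: r = r^2 mod 41 = 7^2 = 8
  -> A = 8
B = 11^8 mod 41  (bits of 8 = 1000)
  bit 0 = 1: r = r^2 * 11 mod 41 = 1^2 * 11 = 1*11 = 11
  bit 1 = 0: r = r^2 mod 41 = 11^2 = 39
  bit 2 = 0: r = r^2 mod 41 = 39^2 = 4
  bit 3 = 0: r = r^2 mod 41 = 4^2 = 16
  -> B = 16
s = B^a = 16^26 mod 41  (bits of 26 = 11010)
  bit 0 = 1: r = r^2 * 16 mod 41 = 1^2 * 16 = 1*16 = 16
  bit 1 = 1: r = r^2 * 16 mod 41 = 16^2 * 16 = 10*16 = 37
  bit 2 = 0: r = r^2 mod 41 = 37^2 = 16
  bit 3 = 1: r = r^2 * 16 mod 41 = 16^2 * 16 = 10*16 = 37
  bit 4 = 0: r = r^2 mod 41 = 37^2 = 16
  -> s = B^a = 16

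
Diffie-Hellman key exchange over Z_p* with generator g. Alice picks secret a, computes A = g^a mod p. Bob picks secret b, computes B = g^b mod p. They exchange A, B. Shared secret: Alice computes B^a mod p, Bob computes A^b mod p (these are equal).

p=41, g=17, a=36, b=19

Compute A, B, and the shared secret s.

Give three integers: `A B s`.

Answer: 31 12 4

Derivation:
A = 17^36 mod 41  (bits of 36 = 100100)
  bit 0 = 1: r = r^2 * 17 mod 41 = 1^2 * 17 = 1*17 = 17
  bit 1 = 0: r = r^2 mod 41 = 17^2 = 2
  bit 2 = 0: r = r^2 mod 41 = 2^2 = 4
  bit 3 = 1: r = r^2 * 17 mod 41 = 4^2 * 17 = 16*17 = 26
  bit 4 = 0: r = r^2 mod 41 = 26^2 = 20
  bit 5 = 0: r = r^2 mod 41 = 20^2 = 31
  -> A = 31
B = 17^19 mod 41  (bits of 19 = 10011)
  bit 0 = 1: r = r^2 * 17 mod 41 = 1^2 * 17 = 1*17 = 17
  bit 1 = 0: r = r^2 mod 41 = 17^2 = 2
  bit 2 = 0: r = r^2 mod 41 = 2^2 = 4
  bit 3 = 1: r = r^2 * 17 mod 41 = 4^2 * 17 = 16*17 = 26
  bit 4 = 1: r = r^2 * 17 mod 41 = 26^2 * 17 = 20*17 = 12
  -> B = 12
s = B^a = 12^36 mod 41  (bits of 36 = 100100)
  bit 0 = 1: r = r^2 * 12 mod 41 = 1^2 * 12 = 1*12 = 12
  bit 1 = 0: r = r^2 mod 41 = 12^2 = 21
  bit 2 = 0: r = r^2 mod 41 = 21^2 = 31
  bit 3 = 1: r = r^2 * 12 mod 41 = 31^2 * 12 = 18*12 = 11
  bit 4 = 0: r = r^2 mod 41 = 11^2 = 39
  bit 5 = 0: r = r^2 mod 41 = 39^2 = 4
  -> s = B^a = 4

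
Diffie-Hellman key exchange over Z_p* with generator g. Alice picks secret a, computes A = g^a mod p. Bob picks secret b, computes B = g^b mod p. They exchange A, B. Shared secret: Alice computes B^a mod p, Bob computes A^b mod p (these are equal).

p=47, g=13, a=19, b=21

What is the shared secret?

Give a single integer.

A = 13^19 mod 47  (bits of 19 = 10011)
  bit 0 = 1: r = r^2 * 13 mod 47 = 1^2 * 13 = 1*13 = 13
  bit 1 = 0: r = r^2 mod 47 = 13^2 = 28
  bit 2 = 0: r = r^2 mod 47 = 28^2 = 32
  bit 3 = 1: r = r^2 * 13 mod 47 = 32^2 * 13 = 37*13 = 11
  bit 4 = 1: r = r^2 * 13 mod 47 = 11^2 * 13 = 27*13 = 22
  -> A = 22
B = 13^21 mod 47  (bits of 21 = 10101)
  bit 0 = 1: r = r^2 * 13 mod 47 = 1^2 * 13 = 1*13 = 13
  bit 1 = 0: r = r^2 mod 47 = 13^2 = 28
  bit 2 = 1: r = r^2 * 13 mod 47 = 28^2 * 13 = 32*13 = 40
  bit 3 = 0: r = r^2 mod 47 = 40^2 = 2
  bit 4 = 1: r = r^2 * 13 mod 47 = 2^2 * 13 = 4*13 = 5
  -> B = 5
s = B^a = 5^19 mod 47  (bits of 19 = 10011)
  bit 0 = 1: r = r^2 * 5 mod 47 = 1^2 * 5 = 1*5 = 5
  bit 1 = 0: r = r^2 mod 47 = 5^2 = 25
  bit 2 = 0: r = r^2 mod 47 = 25^2 = 14
  bit 3 = 1: r = r^2 * 5 mod 47 = 14^2 * 5 = 8*5 = 40
  bit 4 = 1: r = r^2 * 5 mod 47 = 40^2 * 5 = 2*5 = 10
  -> s = B^a = 10

Answer: 10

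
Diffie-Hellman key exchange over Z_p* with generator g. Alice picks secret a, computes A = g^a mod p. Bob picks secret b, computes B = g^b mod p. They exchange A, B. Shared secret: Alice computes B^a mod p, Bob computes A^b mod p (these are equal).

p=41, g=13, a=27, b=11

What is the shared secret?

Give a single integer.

A = 13^27 mod 41  (bits of 27 = 11011)
  bit 0 = 1: r = r^2 * 13 mod 41 = 1^2 * 13 = 1*13 = 13
  bit 1 = 1: r = r^2 * 13 mod 41 = 13^2 * 13 = 5*13 = 24
  bit 2 = 0: r = r^2 mod 41 = 24^2 = 2
  bit 3 = 1: r = r^2 * 13 mod 41 = 2^2 * 13 = 4*13 = 11
  bit 4 = 1: r = r^2 * 13 mod 41 = 11^2 * 13 = 39*13 = 15
  -> A = 15
B = 13^11 mod 41  (bits of 11 = 1011)
  bit 0 = 1: r = r^2 * 13 mod 41 = 1^2 * 13 = 1*13 = 13
  bit 1 = 0: r = r^2 mod 41 = 13^2 = 5
  bit 2 = 1: r = r^2 * 13 mod 41 = 5^2 * 13 = 25*13 = 38
  bit 3 = 1: r = r^2 * 13 mod 41 = 38^2 * 13 = 9*13 = 35
  -> B = 35
s = B^a = 35^27 mod 41  (bits of 27 = 11011)
  bit 0 = 1: r = r^2 * 35 mod 41 = 1^2 * 35 = 1*35 = 35
  bit 1 = 1: r = r^2 * 35 mod 41 = 35^2 * 35 = 36*35 = 30
  bit 2 = 0: r = r^2 mod 41 = 30^2 = 39
  bit 3 = 1: r = r^2 * 35 mod 41 = 39^2 * 35 = 4*35 = 17
  bit 4 = 1: r = r^2 * 35 mod 41 = 17^2 * 35 = 2*35 = 29
  -> s = B^a = 29

Answer: 29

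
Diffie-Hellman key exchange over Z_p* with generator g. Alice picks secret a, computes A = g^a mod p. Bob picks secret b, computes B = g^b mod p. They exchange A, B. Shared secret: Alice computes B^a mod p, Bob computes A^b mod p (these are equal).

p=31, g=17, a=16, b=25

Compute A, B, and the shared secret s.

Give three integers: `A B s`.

Answer: 14 6 25

Derivation:
A = 17^16 mod 31  (bits of 16 = 10000)
  bit 0 = 1: r = r^2 * 17 mod 31 = 1^2 * 17 = 1*17 = 17
  bit 1 = 0: r = r^2 mod 31 = 17^2 = 10
  bit 2 = 0: r = r^2 mod 31 = 10^2 = 7
  bit 3 = 0: r = r^2 mod 31 = 7^2 = 18
  bit 4 = 0: r = r^2 mod 31 = 18^2 = 14
  -> A = 14
B = 17^25 mod 31  (bits of 25 = 11001)
  bit 0 = 1: r = r^2 * 17 mod 31 = 1^2 * 17 = 1*17 = 17
  bit 1 = 1: r = r^2 * 17 mod 31 = 17^2 * 17 = 10*17 = 15
  bit 2 = 0: r = r^2 mod 31 = 15^2 = 8
  bit 3 = 0: r = r^2 mod 31 = 8^2 = 2
  bit 4 = 1: r = r^2 * 17 mod 31 = 2^2 * 17 = 4*17 = 6
  -> B = 6
s = B^a = 6^16 mod 31  (bits of 16 = 10000)
  bit 0 = 1: r = r^2 * 6 mod 31 = 1^2 * 6 = 1*6 = 6
  bit 1 = 0: r = r^2 mod 31 = 6^2 = 5
  bit 2 = 0: r = r^2 mod 31 = 5^2 = 25
  bit 3 = 0: r = r^2 mod 31 = 25^2 = 5
  bit 4 = 0: r = r^2 mod 31 = 5^2 = 25
  -> s = B^a = 25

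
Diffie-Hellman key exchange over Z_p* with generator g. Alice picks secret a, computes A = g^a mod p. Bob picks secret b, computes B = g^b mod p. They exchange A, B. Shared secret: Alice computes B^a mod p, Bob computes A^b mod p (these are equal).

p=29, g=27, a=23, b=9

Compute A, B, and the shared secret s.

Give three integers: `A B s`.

A = 27^23 mod 29  (bits of 23 = 10111)
  bit 0 = 1: r = r^2 * 27 mod 29 = 1^2 * 27 = 1*27 = 27
  bit 1 = 0: r = r^2 mod 29 = 27^2 = 4
  bit 2 = 1: r = r^2 * 27 mod 29 = 4^2 * 27 = 16*27 = 26
  bit 3 = 1: r = r^2 * 27 mod 29 = 26^2 * 27 = 9*27 = 11
  bit 4 = 1: r = r^2 * 27 mod 29 = 11^2 * 27 = 5*27 = 19
  -> A = 19
B = 27^9 mod 29  (bits of 9 = 1001)
  bit 0 = 1: r = r^2 * 27 mod 29 = 1^2 * 27 = 1*27 = 27
  bit 1 = 0: r = r^2 mod 29 = 27^2 = 4
  bit 2 = 0: r = r^2 mod 29 = 4^2 = 16
  bit 3 = 1: r = r^2 * 27 mod 29 = 16^2 * 27 = 24*27 = 10
  -> B = 10
s = B^a = 10^23 mod 29  (bits of 23 = 10111)
  bit 0 = 1: r = r^2 * 10 mod 29 = 1^2 * 10 = 1*10 = 10
  bit 1 = 0: r = r^2 mod 29 = 10^2 = 13
  bit 2 = 1: r = r^2 * 10 mod 29 = 13^2 * 10 = 24*10 = 8
  bit 3 = 1: r = r^2 * 10 mod 29 = 8^2 * 10 = 6*10 = 2
  bit 4 = 1: r = r^2 * 10 mod 29 = 2^2 * 10 = 4*10 = 11
  -> s = B^a = 11

Answer: 19 10 11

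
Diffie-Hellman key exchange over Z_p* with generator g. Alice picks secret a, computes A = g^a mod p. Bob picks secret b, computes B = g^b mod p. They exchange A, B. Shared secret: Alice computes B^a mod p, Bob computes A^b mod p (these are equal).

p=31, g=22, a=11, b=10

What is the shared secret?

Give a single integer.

Answer: 25

Derivation:
A = 22^11 mod 31  (bits of 11 = 1011)
  bit 0 = 1: r = r^2 * 22 mod 31 = 1^2 * 22 = 1*22 = 22
  bit 1 = 0: r = r^2 mod 31 = 22^2 = 19
  bit 2 = 1: r = r^2 * 22 mod 31 = 19^2 * 22 = 20*22 = 6
  bit 3 = 1: r = r^2 * 22 mod 31 = 6^2 * 22 = 5*22 = 17
  -> A = 17
B = 22^10 mod 31  (bits of 10 = 1010)
  bit 0 = 1: r = r^2 * 22 mod 31 = 1^2 * 22 = 1*22 = 22
  bit 1 = 0: r = r^2 mod 31 = 22^2 = 19
  bit 2 = 1: r = r^2 * 22 mod 31 = 19^2 * 22 = 20*22 = 6
  bit 3 = 0: r = r^2 mod 31 = 6^2 = 5
  -> B = 5
s = B^a = 5^11 mod 31  (bits of 11 = 1011)
  bit 0 = 1: r = r^2 * 5 mod 31 = 1^2 * 5 = 1*5 = 5
  bit 1 = 0: r = r^2 mod 31 = 5^2 = 25
  bit 2 = 1: r = r^2 * 5 mod 31 = 25^2 * 5 = 5*5 = 25
  bit 3 = 1: r = r^2 * 5 mod 31 = 25^2 * 5 = 5*5 = 25
  -> s = B^a = 25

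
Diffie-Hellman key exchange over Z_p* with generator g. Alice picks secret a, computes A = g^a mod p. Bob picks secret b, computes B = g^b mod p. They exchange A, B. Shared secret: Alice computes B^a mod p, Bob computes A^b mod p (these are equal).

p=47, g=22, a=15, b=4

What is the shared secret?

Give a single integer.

A = 22^15 mod 47  (bits of 15 = 1111)
  bit 0 = 1: r = r^2 * 22 mod 47 = 1^2 * 22 = 1*22 = 22
  bit 1 = 1: r = r^2 * 22 mod 47 = 22^2 * 22 = 14*22 = 26
  bit 2 = 1: r = r^2 * 22 mod 47 = 26^2 * 22 = 18*22 = 20
  bit 3 = 1: r = r^2 * 22 mod 47 = 20^2 * 22 = 24*22 = 11
  -> A = 11
B = 22^4 mod 47  (bits of 4 = 100)
  bit 0 = 1: r = r^2 * 22 mod 47 = 1^2 * 22 = 1*22 = 22
  bit 1 = 0: r = r^2 mod 47 = 22^2 = 14
  bit 2 = 0: r = r^2 mod 47 = 14^2 = 8
  -> B = 8
s = B^a = 8^15 mod 47  (bits of 15 = 1111)
  bit 0 = 1: r = r^2 * 8 mod 47 = 1^2 * 8 = 1*8 = 8
  bit 1 = 1: r = r^2 * 8 mod 47 = 8^2 * 8 = 17*8 = 42
  bit 2 = 1: r = r^2 * 8 mod 47 = 42^2 * 8 = 25*8 = 12
  bit 3 = 1: r = r^2 * 8 mod 47 = 12^2 * 8 = 3*8 = 24
  -> s = B^a = 24

Answer: 24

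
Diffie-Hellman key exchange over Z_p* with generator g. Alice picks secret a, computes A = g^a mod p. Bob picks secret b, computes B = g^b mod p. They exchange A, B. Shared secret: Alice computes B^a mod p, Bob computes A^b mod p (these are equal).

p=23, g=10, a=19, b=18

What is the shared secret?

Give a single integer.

A = 10^19 mod 23  (bits of 19 = 10011)
  bit 0 = 1: r = r^2 * 10 mod 23 = 1^2 * 10 = 1*10 = 10
  bit 1 = 0: r = r^2 mod 23 = 10^2 = 8
  bit 2 = 0: r = r^2 mod 23 = 8^2 = 18
  bit 3 = 1: r = r^2 * 10 mod 23 = 18^2 * 10 = 2*10 = 20
  bit 4 = 1: r = r^2 * 10 mod 23 = 20^2 * 10 = 9*10 = 21
  -> A = 21
B = 10^18 mod 23  (bits of 18 = 10010)
  bit 0 = 1: r = r^2 * 10 mod 23 = 1^2 * 10 = 1*10 = 10
  bit 1 = 0: r = r^2 mod 23 = 10^2 = 8
  bit 2 = 0: r = r^2 mod 23 = 8^2 = 18
  bit 3 = 1: r = r^2 * 10 mod 23 = 18^2 * 10 = 2*10 = 20
  bit 4 = 0: r = r^2 mod 23 = 20^2 = 9
  -> B = 9
s = B^a = 9^19 mod 23  (bits of 19 = 10011)
  bit 0 = 1: r = r^2 * 9 mod 23 = 1^2 * 9 = 1*9 = 9
  bit 1 = 0: r = r^2 mod 23 = 9^2 = 12
  bit 2 = 0: r = r^2 mod 23 = 12^2 = 6
  bit 3 = 1: r = r^2 * 9 mod 23 = 6^2 * 9 = 13*9 = 2
  bit 4 = 1: r = r^2 * 9 mod 23 = 2^2 * 9 = 4*9 = 13
  -> s = B^a = 13

Answer: 13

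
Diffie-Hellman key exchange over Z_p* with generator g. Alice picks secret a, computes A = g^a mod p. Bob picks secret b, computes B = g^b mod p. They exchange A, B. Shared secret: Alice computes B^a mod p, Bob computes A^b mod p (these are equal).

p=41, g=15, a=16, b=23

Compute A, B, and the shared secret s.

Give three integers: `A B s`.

Answer: 37 28 18

Derivation:
A = 15^16 mod 41  (bits of 16 = 10000)
  bit 0 = 1: r = r^2 * 15 mod 41 = 1^2 * 15 = 1*15 = 15
  bit 1 = 0: r = r^2 mod 41 = 15^2 = 20
  bit 2 = 0: r = r^2 mod 41 = 20^2 = 31
  bit 3 = 0: r = r^2 mod 41 = 31^2 = 18
  bit 4 = 0: r = r^2 mod 41 = 18^2 = 37
  -> A = 37
B = 15^23 mod 41  (bits of 23 = 10111)
  bit 0 = 1: r = r^2 * 15 mod 41 = 1^2 * 15 = 1*15 = 15
  bit 1 = 0: r = r^2 mod 41 = 15^2 = 20
  bit 2 = 1: r = r^2 * 15 mod 41 = 20^2 * 15 = 31*15 = 14
  bit 3 = 1: r = r^2 * 15 mod 41 = 14^2 * 15 = 32*15 = 29
  bit 4 = 1: r = r^2 * 15 mod 41 = 29^2 * 15 = 21*15 = 28
  -> B = 28
s = B^a = 28^16 mod 41  (bits of 16 = 10000)
  bit 0 = 1: r = r^2 * 28 mod 41 = 1^2 * 28 = 1*28 = 28
  bit 1 = 0: r = r^2 mod 41 = 28^2 = 5
  bit 2 = 0: r = r^2 mod 41 = 5^2 = 25
  bit 3 = 0: r = r^2 mod 41 = 25^2 = 10
  bit 4 = 0: r = r^2 mod 41 = 10^2 = 18
  -> s = B^a = 18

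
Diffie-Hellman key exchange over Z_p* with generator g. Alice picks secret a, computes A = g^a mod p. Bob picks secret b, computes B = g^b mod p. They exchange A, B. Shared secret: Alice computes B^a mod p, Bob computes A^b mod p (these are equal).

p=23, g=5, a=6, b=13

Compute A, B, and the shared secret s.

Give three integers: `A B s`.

Answer: 8 21 18

Derivation:
A = 5^6 mod 23  (bits of 6 = 110)
  bit 0 = 1: r = r^2 * 5 mod 23 = 1^2 * 5 = 1*5 = 5
  bit 1 = 1: r = r^2 * 5 mod 23 = 5^2 * 5 = 2*5 = 10
  bit 2 = 0: r = r^2 mod 23 = 10^2 = 8
  -> A = 8
B = 5^13 mod 23  (bits of 13 = 1101)
  bit 0 = 1: r = r^2 * 5 mod 23 = 1^2 * 5 = 1*5 = 5
  bit 1 = 1: r = r^2 * 5 mod 23 = 5^2 * 5 = 2*5 = 10
  bit 2 = 0: r = r^2 mod 23 = 10^2 = 8
  bit 3 = 1: r = r^2 * 5 mod 23 = 8^2 * 5 = 18*5 = 21
  -> B = 21
s = B^a = 21^6 mod 23  (bits of 6 = 110)
  bit 0 = 1: r = r^2 * 21 mod 23 = 1^2 * 21 = 1*21 = 21
  bit 1 = 1: r = r^2 * 21 mod 23 = 21^2 * 21 = 4*21 = 15
  bit 2 = 0: r = r^2 mod 23 = 15^2 = 18
  -> s = B^a = 18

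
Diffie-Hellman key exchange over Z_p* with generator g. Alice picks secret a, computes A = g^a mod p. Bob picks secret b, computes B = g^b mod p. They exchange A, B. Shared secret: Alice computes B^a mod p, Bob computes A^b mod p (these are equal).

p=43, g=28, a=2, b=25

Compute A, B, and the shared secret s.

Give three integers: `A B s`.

A = 28^2 mod 43  (bits of 2 = 10)
  bit 0 = 1: r = r^2 * 28 mod 43 = 1^2 * 28 = 1*28 = 28
  bit 1 = 0: r = r^2 mod 43 = 28^2 = 10
  -> A = 10
B = 28^25 mod 43  (bits of 25 = 11001)
  bit 0 = 1: r = r^2 * 28 mod 43 = 1^2 * 28 = 1*28 = 28
  bit 1 = 1: r = r^2 * 28 mod 43 = 28^2 * 28 = 10*28 = 22
  bit 2 = 0: r = r^2 mod 43 = 22^2 = 11
  bit 3 = 0: r = r^2 mod 43 = 11^2 = 35
  bit 4 = 1: r = r^2 * 28 mod 43 = 35^2 * 28 = 21*28 = 29
  -> B = 29
s = B^a = 29^2 mod 43  (bits of 2 = 10)
  bit 0 = 1: r = r^2 * 29 mod 43 = 1^2 * 29 = 1*29 = 29
  bit 1 = 0: r = r^2 mod 43 = 29^2 = 24
  -> s = B^a = 24

Answer: 10 29 24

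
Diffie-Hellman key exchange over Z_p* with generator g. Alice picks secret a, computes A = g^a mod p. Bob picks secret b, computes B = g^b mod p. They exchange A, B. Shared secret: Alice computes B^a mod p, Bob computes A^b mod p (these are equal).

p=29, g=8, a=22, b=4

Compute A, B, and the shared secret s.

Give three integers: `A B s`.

A = 8^22 mod 29  (bits of 22 = 10110)
  bit 0 = 1: r = r^2 * 8 mod 29 = 1^2 * 8 = 1*8 = 8
  bit 1 = 0: r = r^2 mod 29 = 8^2 = 6
  bit 2 = 1: r = r^2 * 8 mod 29 = 6^2 * 8 = 7*8 = 27
  bit 3 = 1: r = r^2 * 8 mod 29 = 27^2 * 8 = 4*8 = 3
  bit 4 = 0: r = r^2 mod 29 = 3^2 = 9
  -> A = 9
B = 8^4 mod 29  (bits of 4 = 100)
  bit 0 = 1: r = r^2 * 8 mod 29 = 1^2 * 8 = 1*8 = 8
  bit 1 = 0: r = r^2 mod 29 = 8^2 = 6
  bit 2 = 0: r = r^2 mod 29 = 6^2 = 7
  -> B = 7
s = B^a = 7^22 mod 29  (bits of 22 = 10110)
  bit 0 = 1: r = r^2 * 7 mod 29 = 1^2 * 7 = 1*7 = 7
  bit 1 = 0: r = r^2 mod 29 = 7^2 = 20
  bit 2 = 1: r = r^2 * 7 mod 29 = 20^2 * 7 = 23*7 = 16
  bit 3 = 1: r = r^2 * 7 mod 29 = 16^2 * 7 = 24*7 = 23
  bit 4 = 0: r = r^2 mod 29 = 23^2 = 7
  -> s = B^a = 7

Answer: 9 7 7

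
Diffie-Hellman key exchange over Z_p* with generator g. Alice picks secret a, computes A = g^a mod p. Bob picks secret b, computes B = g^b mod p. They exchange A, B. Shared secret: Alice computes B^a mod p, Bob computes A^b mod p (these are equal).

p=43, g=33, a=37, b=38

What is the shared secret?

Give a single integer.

Answer: 13

Derivation:
A = 33^37 mod 43  (bits of 37 = 100101)
  bit 0 = 1: r = r^2 * 33 mod 43 = 1^2 * 33 = 1*33 = 33
  bit 1 = 0: r = r^2 mod 43 = 33^2 = 14
  bit 2 = 0: r = r^2 mod 43 = 14^2 = 24
  bit 3 = 1: r = r^2 * 33 mod 43 = 24^2 * 33 = 17*33 = 2
  bit 4 = 0: r = r^2 mod 43 = 2^2 = 4
  bit 5 = 1: r = r^2 * 33 mod 43 = 4^2 * 33 = 16*33 = 12
  -> A = 12
B = 33^38 mod 43  (bits of 38 = 100110)
  bit 0 = 1: r = r^2 * 33 mod 43 = 1^2 * 33 = 1*33 = 33
  bit 1 = 0: r = r^2 mod 43 = 33^2 = 14
  bit 2 = 0: r = r^2 mod 43 = 14^2 = 24
  bit 3 = 1: r = r^2 * 33 mod 43 = 24^2 * 33 = 17*33 = 2
  bit 4 = 1: r = r^2 * 33 mod 43 = 2^2 * 33 = 4*33 = 3
  bit 5 = 0: r = r^2 mod 43 = 3^2 = 9
  -> B = 9
s = B^a = 9^37 mod 43  (bits of 37 = 100101)
  bit 0 = 1: r = r^2 * 9 mod 43 = 1^2 * 9 = 1*9 = 9
  bit 1 = 0: r = r^2 mod 43 = 9^2 = 38
  bit 2 = 0: r = r^2 mod 43 = 38^2 = 25
  bit 3 = 1: r = r^2 * 9 mod 43 = 25^2 * 9 = 23*9 = 35
  bit 4 = 0: r = r^2 mod 43 = 35^2 = 21
  bit 5 = 1: r = r^2 * 9 mod 43 = 21^2 * 9 = 11*9 = 13
  -> s = B^a = 13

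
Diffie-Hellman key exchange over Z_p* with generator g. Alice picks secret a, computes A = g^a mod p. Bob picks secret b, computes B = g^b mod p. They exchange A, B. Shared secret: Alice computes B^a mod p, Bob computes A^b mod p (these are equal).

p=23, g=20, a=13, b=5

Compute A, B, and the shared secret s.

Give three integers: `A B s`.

Answer: 14 10 15

Derivation:
A = 20^13 mod 23  (bits of 13 = 1101)
  bit 0 = 1: r = r^2 * 20 mod 23 = 1^2 * 20 = 1*20 = 20
  bit 1 = 1: r = r^2 * 20 mod 23 = 20^2 * 20 = 9*20 = 19
  bit 2 = 0: r = r^2 mod 23 = 19^2 = 16
  bit 3 = 1: r = r^2 * 20 mod 23 = 16^2 * 20 = 3*20 = 14
  -> A = 14
B = 20^5 mod 23  (bits of 5 = 101)
  bit 0 = 1: r = r^2 * 20 mod 23 = 1^2 * 20 = 1*20 = 20
  bit 1 = 0: r = r^2 mod 23 = 20^2 = 9
  bit 2 = 1: r = r^2 * 20 mod 23 = 9^2 * 20 = 12*20 = 10
  -> B = 10
s = B^a = 10^13 mod 23  (bits of 13 = 1101)
  bit 0 = 1: r = r^2 * 10 mod 23 = 1^2 * 10 = 1*10 = 10
  bit 1 = 1: r = r^2 * 10 mod 23 = 10^2 * 10 = 8*10 = 11
  bit 2 = 0: r = r^2 mod 23 = 11^2 = 6
  bit 3 = 1: r = r^2 * 10 mod 23 = 6^2 * 10 = 13*10 = 15
  -> s = B^a = 15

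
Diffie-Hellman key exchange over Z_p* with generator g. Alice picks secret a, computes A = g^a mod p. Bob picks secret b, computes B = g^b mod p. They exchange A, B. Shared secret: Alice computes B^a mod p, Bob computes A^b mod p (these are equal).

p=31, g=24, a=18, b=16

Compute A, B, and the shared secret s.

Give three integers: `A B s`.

Answer: 2 7 2

Derivation:
A = 24^18 mod 31  (bits of 18 = 10010)
  bit 0 = 1: r = r^2 * 24 mod 31 = 1^2 * 24 = 1*24 = 24
  bit 1 = 0: r = r^2 mod 31 = 24^2 = 18
  bit 2 = 0: r = r^2 mod 31 = 18^2 = 14
  bit 3 = 1: r = r^2 * 24 mod 31 = 14^2 * 24 = 10*24 = 23
  bit 4 = 0: r = r^2 mod 31 = 23^2 = 2
  -> A = 2
B = 24^16 mod 31  (bits of 16 = 10000)
  bit 0 = 1: r = r^2 * 24 mod 31 = 1^2 * 24 = 1*24 = 24
  bit 1 = 0: r = r^2 mod 31 = 24^2 = 18
  bit 2 = 0: r = r^2 mod 31 = 18^2 = 14
  bit 3 = 0: r = r^2 mod 31 = 14^2 = 10
  bit 4 = 0: r = r^2 mod 31 = 10^2 = 7
  -> B = 7
s = B^a = 7^18 mod 31  (bits of 18 = 10010)
  bit 0 = 1: r = r^2 * 7 mod 31 = 1^2 * 7 = 1*7 = 7
  bit 1 = 0: r = r^2 mod 31 = 7^2 = 18
  bit 2 = 0: r = r^2 mod 31 = 18^2 = 14
  bit 3 = 1: r = r^2 * 7 mod 31 = 14^2 * 7 = 10*7 = 8
  bit 4 = 0: r = r^2 mod 31 = 8^2 = 2
  -> s = B^a = 2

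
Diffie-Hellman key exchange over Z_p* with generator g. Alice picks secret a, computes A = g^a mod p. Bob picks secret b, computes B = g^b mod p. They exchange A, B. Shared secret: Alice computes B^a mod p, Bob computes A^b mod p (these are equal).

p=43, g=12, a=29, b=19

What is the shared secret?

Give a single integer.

A = 12^29 mod 43  (bits of 29 = 11101)
  bit 0 = 1: r = r^2 * 12 mod 43 = 1^2 * 12 = 1*12 = 12
  bit 1 = 1: r = r^2 * 12 mod 43 = 12^2 * 12 = 15*12 = 8
  bit 2 = 1: r = r^2 * 12 mod 43 = 8^2 * 12 = 21*12 = 37
  bit 3 = 0: r = r^2 mod 43 = 37^2 = 36
  bit 4 = 1: r = r^2 * 12 mod 43 = 36^2 * 12 = 6*12 = 29
  -> A = 29
B = 12^19 mod 43  (bits of 19 = 10011)
  bit 0 = 1: r = r^2 * 12 mod 43 = 1^2 * 12 = 1*12 = 12
  bit 1 = 0: r = r^2 mod 43 = 12^2 = 15
  bit 2 = 0: r = r^2 mod 43 = 15^2 = 10
  bit 3 = 1: r = r^2 * 12 mod 43 = 10^2 * 12 = 14*12 = 39
  bit 4 = 1: r = r^2 * 12 mod 43 = 39^2 * 12 = 16*12 = 20
  -> B = 20
s = B^a = 20^29 mod 43  (bits of 29 = 11101)
  bit 0 = 1: r = r^2 * 20 mod 43 = 1^2 * 20 = 1*20 = 20
  bit 1 = 1: r = r^2 * 20 mod 43 = 20^2 * 20 = 13*20 = 2
  bit 2 = 1: r = r^2 * 20 mod 43 = 2^2 * 20 = 4*20 = 37
  bit 3 = 0: r = r^2 mod 43 = 37^2 = 36
  bit 4 = 1: r = r^2 * 20 mod 43 = 36^2 * 20 = 6*20 = 34
  -> s = B^a = 34

Answer: 34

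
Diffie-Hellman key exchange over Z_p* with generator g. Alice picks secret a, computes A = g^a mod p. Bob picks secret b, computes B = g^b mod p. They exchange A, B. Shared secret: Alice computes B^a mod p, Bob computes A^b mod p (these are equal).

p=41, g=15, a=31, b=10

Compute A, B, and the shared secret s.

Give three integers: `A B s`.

A = 15^31 mod 41  (bits of 31 = 11111)
  bit 0 = 1: r = r^2 * 15 mod 41 = 1^2 * 15 = 1*15 = 15
  bit 1 = 1: r = r^2 * 15 mod 41 = 15^2 * 15 = 20*15 = 13
  bit 2 = 1: r = r^2 * 15 mod 41 = 13^2 * 15 = 5*15 = 34
  bit 3 = 1: r = r^2 * 15 mod 41 = 34^2 * 15 = 8*15 = 38
  bit 4 = 1: r = r^2 * 15 mod 41 = 38^2 * 15 = 9*15 = 12
  -> A = 12
B = 15^10 mod 41  (bits of 10 = 1010)
  bit 0 = 1: r = r^2 * 15 mod 41 = 1^2 * 15 = 1*15 = 15
  bit 1 = 0: r = r^2 mod 41 = 15^2 = 20
  bit 2 = 1: r = r^2 * 15 mod 41 = 20^2 * 15 = 31*15 = 14
  bit 3 = 0: r = r^2 mod 41 = 14^2 = 32
  -> B = 32
s = B^a = 32^31 mod 41  (bits of 31 = 11111)
  bit 0 = 1: r = r^2 * 32 mod 41 = 1^2 * 32 = 1*32 = 32
  bit 1 = 1: r = r^2 * 32 mod 41 = 32^2 * 32 = 40*32 = 9
  bit 2 = 1: r = r^2 * 32 mod 41 = 9^2 * 32 = 40*32 = 9
  bit 3 = 1: r = r^2 * 32 mod 41 = 9^2 * 32 = 40*32 = 9
  bit 4 = 1: r = r^2 * 32 mod 41 = 9^2 * 32 = 40*32 = 9
  -> s = B^a = 9

Answer: 12 32 9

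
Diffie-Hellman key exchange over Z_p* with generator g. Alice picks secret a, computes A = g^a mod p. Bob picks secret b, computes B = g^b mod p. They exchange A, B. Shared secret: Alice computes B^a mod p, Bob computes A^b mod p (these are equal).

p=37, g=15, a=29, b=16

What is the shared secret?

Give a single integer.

A = 15^29 mod 37  (bits of 29 = 11101)
  bit 0 = 1: r = r^2 * 15 mod 37 = 1^2 * 15 = 1*15 = 15
  bit 1 = 1: r = r^2 * 15 mod 37 = 15^2 * 15 = 3*15 = 8
  bit 2 = 1: r = r^2 * 15 mod 37 = 8^2 * 15 = 27*15 = 35
  bit 3 = 0: r = r^2 mod 37 = 35^2 = 4
  bit 4 = 1: r = r^2 * 15 mod 37 = 4^2 * 15 = 16*15 = 18
  -> A = 18
B = 15^16 mod 37  (bits of 16 = 10000)
  bit 0 = 1: r = r^2 * 15 mod 37 = 1^2 * 15 = 1*15 = 15
  bit 1 = 0: r = r^2 mod 37 = 15^2 = 3
  bit 2 = 0: r = r^2 mod 37 = 3^2 = 9
  bit 3 = 0: r = r^2 mod 37 = 9^2 = 7
  bit 4 = 0: r = r^2 mod 37 = 7^2 = 12
  -> B = 12
s = B^a = 12^29 mod 37  (bits of 29 = 11101)
  bit 0 = 1: r = r^2 * 12 mod 37 = 1^2 * 12 = 1*12 = 12
  bit 1 = 1: r = r^2 * 12 mod 37 = 12^2 * 12 = 33*12 = 26
  bit 2 = 1: r = r^2 * 12 mod 37 = 26^2 * 12 = 10*12 = 9
  bit 3 = 0: r = r^2 mod 37 = 9^2 = 7
  bit 4 = 1: r = r^2 * 12 mod 37 = 7^2 * 12 = 12*12 = 33
  -> s = B^a = 33

Answer: 33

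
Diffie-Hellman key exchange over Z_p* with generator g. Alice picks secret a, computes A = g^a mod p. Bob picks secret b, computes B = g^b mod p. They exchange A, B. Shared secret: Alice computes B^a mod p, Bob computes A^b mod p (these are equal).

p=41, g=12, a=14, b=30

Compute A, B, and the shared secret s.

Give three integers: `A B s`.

A = 12^14 mod 41  (bits of 14 = 1110)
  bit 0 = 1: r = r^2 * 12 mod 41 = 1^2 * 12 = 1*12 = 12
  bit 1 = 1: r = r^2 * 12 mod 41 = 12^2 * 12 = 21*12 = 6
  bit 2 = 1: r = r^2 * 12 mod 41 = 6^2 * 12 = 36*12 = 22
  bit 3 = 0: r = r^2 mod 41 = 22^2 = 33
  -> A = 33
B = 12^30 mod 41  (bits of 30 = 11110)
  bit 0 = 1: r = r^2 * 12 mod 41 = 1^2 * 12 = 1*12 = 12
  bit 1 = 1: r = r^2 * 12 mod 41 = 12^2 * 12 = 21*12 = 6
  bit 2 = 1: r = r^2 * 12 mod 41 = 6^2 * 12 = 36*12 = 22
  bit 3 = 1: r = r^2 * 12 mod 41 = 22^2 * 12 = 33*12 = 27
  bit 4 = 0: r = r^2 mod 41 = 27^2 = 32
  -> B = 32
s = B^a = 32^14 mod 41  (bits of 14 = 1110)
  bit 0 = 1: r = r^2 * 32 mod 41 = 1^2 * 32 = 1*32 = 32
  bit 1 = 1: r = r^2 * 32 mod 41 = 32^2 * 32 = 40*32 = 9
  bit 2 = 1: r = r^2 * 32 mod 41 = 9^2 * 32 = 40*32 = 9
  bit 3 = 0: r = r^2 mod 41 = 9^2 = 40
  -> s = B^a = 40

Answer: 33 32 40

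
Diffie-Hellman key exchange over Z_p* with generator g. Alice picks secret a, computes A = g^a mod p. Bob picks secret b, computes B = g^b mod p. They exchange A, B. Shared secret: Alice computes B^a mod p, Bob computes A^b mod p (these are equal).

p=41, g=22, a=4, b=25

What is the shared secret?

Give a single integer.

Answer: 40

Derivation:
A = 22^4 mod 41  (bits of 4 = 100)
  bit 0 = 1: r = r^2 * 22 mod 41 = 1^2 * 22 = 1*22 = 22
  bit 1 = 0: r = r^2 mod 41 = 22^2 = 33
  bit 2 = 0: r = r^2 mod 41 = 33^2 = 23
  -> A = 23
B = 22^25 mod 41  (bits of 25 = 11001)
  bit 0 = 1: r = r^2 * 22 mod 41 = 1^2 * 22 = 1*22 = 22
  bit 1 = 1: r = r^2 * 22 mod 41 = 22^2 * 22 = 33*22 = 29
  bit 2 = 0: r = r^2 mod 41 = 29^2 = 21
  bit 3 = 0: r = r^2 mod 41 = 21^2 = 31
  bit 4 = 1: r = r^2 * 22 mod 41 = 31^2 * 22 = 18*22 = 27
  -> B = 27
s = B^a = 27^4 mod 41  (bits of 4 = 100)
  bit 0 = 1: r = r^2 * 27 mod 41 = 1^2 * 27 = 1*27 = 27
  bit 1 = 0: r = r^2 mod 41 = 27^2 = 32
  bit 2 = 0: r = r^2 mod 41 = 32^2 = 40
  -> s = B^a = 40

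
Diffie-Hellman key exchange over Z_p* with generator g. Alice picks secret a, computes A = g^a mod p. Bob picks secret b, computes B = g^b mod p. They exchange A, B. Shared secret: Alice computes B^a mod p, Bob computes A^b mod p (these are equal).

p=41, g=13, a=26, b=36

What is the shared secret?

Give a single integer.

Answer: 18

Derivation:
A = 13^26 mod 41  (bits of 26 = 11010)
  bit 0 = 1: r = r^2 * 13 mod 41 = 1^2 * 13 = 1*13 = 13
  bit 1 = 1: r = r^2 * 13 mod 41 = 13^2 * 13 = 5*13 = 24
  bit 2 = 0: r = r^2 mod 41 = 24^2 = 2
  bit 3 = 1: r = r^2 * 13 mod 41 = 2^2 * 13 = 4*13 = 11
  bit 4 = 0: r = r^2 mod 41 = 11^2 = 39
  -> A = 39
B = 13^36 mod 41  (bits of 36 = 100100)
  bit 0 = 1: r = r^2 * 13 mod 41 = 1^2 * 13 = 1*13 = 13
  bit 1 = 0: r = r^2 mod 41 = 13^2 = 5
  bit 2 = 0: r = r^2 mod 41 = 5^2 = 25
  bit 3 = 1: r = r^2 * 13 mod 41 = 25^2 * 13 = 10*13 = 7
  bit 4 = 0: r = r^2 mod 41 = 7^2 = 8
  bit 5 = 0: r = r^2 mod 41 = 8^2 = 23
  -> B = 23
s = B^a = 23^26 mod 41  (bits of 26 = 11010)
  bit 0 = 1: r = r^2 * 23 mod 41 = 1^2 * 23 = 1*23 = 23
  bit 1 = 1: r = r^2 * 23 mod 41 = 23^2 * 23 = 37*23 = 31
  bit 2 = 0: r = r^2 mod 41 = 31^2 = 18
  bit 3 = 1: r = r^2 * 23 mod 41 = 18^2 * 23 = 37*23 = 31
  bit 4 = 0: r = r^2 mod 41 = 31^2 = 18
  -> s = B^a = 18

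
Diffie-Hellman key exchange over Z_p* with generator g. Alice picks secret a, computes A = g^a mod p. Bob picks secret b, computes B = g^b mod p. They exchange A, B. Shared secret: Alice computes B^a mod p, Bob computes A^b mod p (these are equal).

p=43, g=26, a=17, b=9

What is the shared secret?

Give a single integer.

Answer: 8

Derivation:
A = 26^17 mod 43  (bits of 17 = 10001)
  bit 0 = 1: r = r^2 * 26 mod 43 = 1^2 * 26 = 1*26 = 26
  bit 1 = 0: r = r^2 mod 43 = 26^2 = 31
  bit 2 = 0: r = r^2 mod 43 = 31^2 = 15
  bit 3 = 0: r = r^2 mod 43 = 15^2 = 10
  bit 4 = 1: r = r^2 * 26 mod 43 = 10^2 * 26 = 14*26 = 20
  -> A = 20
B = 26^9 mod 43  (bits of 9 = 1001)
  bit 0 = 1: r = r^2 * 26 mod 43 = 1^2 * 26 = 1*26 = 26
  bit 1 = 0: r = r^2 mod 43 = 26^2 = 31
  bit 2 = 0: r = r^2 mod 43 = 31^2 = 15
  bit 3 = 1: r = r^2 * 26 mod 43 = 15^2 * 26 = 10*26 = 2
  -> B = 2
s = B^a = 2^17 mod 43  (bits of 17 = 10001)
  bit 0 = 1: r = r^2 * 2 mod 43 = 1^2 * 2 = 1*2 = 2
  bit 1 = 0: r = r^2 mod 43 = 2^2 = 4
  bit 2 = 0: r = r^2 mod 43 = 4^2 = 16
  bit 3 = 0: r = r^2 mod 43 = 16^2 = 41
  bit 4 = 1: r = r^2 * 2 mod 43 = 41^2 * 2 = 4*2 = 8
  -> s = B^a = 8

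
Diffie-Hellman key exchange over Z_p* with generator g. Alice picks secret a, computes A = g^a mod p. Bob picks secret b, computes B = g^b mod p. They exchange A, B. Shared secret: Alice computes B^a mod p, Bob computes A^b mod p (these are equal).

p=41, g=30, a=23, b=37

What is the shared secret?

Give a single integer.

A = 30^23 mod 41  (bits of 23 = 10111)
  bit 0 = 1: r = r^2 * 30 mod 41 = 1^2 * 30 = 1*30 = 30
  bit 1 = 0: r = r^2 mod 41 = 30^2 = 39
  bit 2 = 1: r = r^2 * 30 mod 41 = 39^2 * 30 = 4*30 = 38
  bit 3 = 1: r = r^2 * 30 mod 41 = 38^2 * 30 = 9*30 = 24
  bit 4 = 1: r = r^2 * 30 mod 41 = 24^2 * 30 = 2*30 = 19
  -> A = 19
B = 30^37 mod 41  (bits of 37 = 100101)
  bit 0 = 1: r = r^2 * 30 mod 41 = 1^2 * 30 = 1*30 = 30
  bit 1 = 0: r = r^2 mod 41 = 30^2 = 39
  bit 2 = 0: r = r^2 mod 41 = 39^2 = 4
  bit 3 = 1: r = r^2 * 30 mod 41 = 4^2 * 30 = 16*30 = 29
  bit 4 = 0: r = r^2 mod 41 = 29^2 = 21
  bit 5 = 1: r = r^2 * 30 mod 41 = 21^2 * 30 = 31*30 = 28
  -> B = 28
s = B^a = 28^23 mod 41  (bits of 23 = 10111)
  bit 0 = 1: r = r^2 * 28 mod 41 = 1^2 * 28 = 1*28 = 28
  bit 1 = 0: r = r^2 mod 41 = 28^2 = 5
  bit 2 = 1: r = r^2 * 28 mod 41 = 5^2 * 28 = 25*28 = 3
  bit 3 = 1: r = r^2 * 28 mod 41 = 3^2 * 28 = 9*28 = 6
  bit 4 = 1: r = r^2 * 28 mod 41 = 6^2 * 28 = 36*28 = 24
  -> s = B^a = 24

Answer: 24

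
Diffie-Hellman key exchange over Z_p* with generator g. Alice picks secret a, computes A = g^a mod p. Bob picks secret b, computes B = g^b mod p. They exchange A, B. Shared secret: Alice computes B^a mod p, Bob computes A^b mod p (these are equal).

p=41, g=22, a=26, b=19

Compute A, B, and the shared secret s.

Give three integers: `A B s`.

A = 22^26 mod 41  (bits of 26 = 11010)
  bit 0 = 1: r = r^2 * 22 mod 41 = 1^2 * 22 = 1*22 = 22
  bit 1 = 1: r = r^2 * 22 mod 41 = 22^2 * 22 = 33*22 = 29
  bit 2 = 0: r = r^2 mod 41 = 29^2 = 21
  bit 3 = 1: r = r^2 * 22 mod 41 = 21^2 * 22 = 31*22 = 26
  bit 4 = 0: r = r^2 mod 41 = 26^2 = 20
  -> A = 20
B = 22^19 mod 41  (bits of 19 = 10011)
  bit 0 = 1: r = r^2 * 22 mod 41 = 1^2 * 22 = 1*22 = 22
  bit 1 = 0: r = r^2 mod 41 = 22^2 = 33
  bit 2 = 0: r = r^2 mod 41 = 33^2 = 23
  bit 3 = 1: r = r^2 * 22 mod 41 = 23^2 * 22 = 37*22 = 35
  bit 4 = 1: r = r^2 * 22 mod 41 = 35^2 * 22 = 36*22 = 13
  -> B = 13
s = B^a = 13^26 mod 41  (bits of 26 = 11010)
  bit 0 = 1: r = r^2 * 13 mod 41 = 1^2 * 13 = 1*13 = 13
  bit 1 = 1: r = r^2 * 13 mod 41 = 13^2 * 13 = 5*13 = 24
  bit 2 = 0: r = r^2 mod 41 = 24^2 = 2
  bit 3 = 1: r = r^2 * 13 mod 41 = 2^2 * 13 = 4*13 = 11
  bit 4 = 0: r = r^2 mod 41 = 11^2 = 39
  -> s = B^a = 39

Answer: 20 13 39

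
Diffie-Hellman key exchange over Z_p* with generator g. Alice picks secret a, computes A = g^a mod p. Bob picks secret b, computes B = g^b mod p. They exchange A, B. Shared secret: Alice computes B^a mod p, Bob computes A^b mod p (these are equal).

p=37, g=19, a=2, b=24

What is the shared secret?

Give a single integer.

A = 19^2 mod 37  (bits of 2 = 10)
  bit 0 = 1: r = r^2 * 19 mod 37 = 1^2 * 19 = 1*19 = 19
  bit 1 = 0: r = r^2 mod 37 = 19^2 = 28
  -> A = 28
B = 19^24 mod 37  (bits of 24 = 11000)
  bit 0 = 1: r = r^2 * 19 mod 37 = 1^2 * 19 = 1*19 = 19
  bit 1 = 1: r = r^2 * 19 mod 37 = 19^2 * 19 = 28*19 = 14
  bit 2 = 0: r = r^2 mod 37 = 14^2 = 11
  bit 3 = 0: r = r^2 mod 37 = 11^2 = 10
  bit 4 = 0: r = r^2 mod 37 = 10^2 = 26
  -> B = 26
s = B^a = 26^2 mod 37  (bits of 2 = 10)
  bit 0 = 1: r = r^2 * 26 mod 37 = 1^2 * 26 = 1*26 = 26
  bit 1 = 0: r = r^2 mod 37 = 26^2 = 10
  -> s = B^a = 10

Answer: 10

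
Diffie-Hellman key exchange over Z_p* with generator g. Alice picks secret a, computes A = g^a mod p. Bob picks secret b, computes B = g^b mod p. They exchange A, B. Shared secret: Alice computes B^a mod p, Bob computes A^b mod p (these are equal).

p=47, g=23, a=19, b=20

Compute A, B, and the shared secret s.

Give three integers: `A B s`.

A = 23^19 mod 47  (bits of 19 = 10011)
  bit 0 = 1: r = r^2 * 23 mod 47 = 1^2 * 23 = 1*23 = 23
  bit 1 = 0: r = r^2 mod 47 = 23^2 = 12
  bit 2 = 0: r = r^2 mod 47 = 12^2 = 3
  bit 3 = 1: r = r^2 * 23 mod 47 = 3^2 * 23 = 9*23 = 19
  bit 4 = 1: r = r^2 * 23 mod 47 = 19^2 * 23 = 32*23 = 31
  -> A = 31
B = 23^20 mod 47  (bits of 20 = 10100)
  bit 0 = 1: r = r^2 * 23 mod 47 = 1^2 * 23 = 1*23 = 23
  bit 1 = 0: r = r^2 mod 47 = 23^2 = 12
  bit 2 = 1: r = r^2 * 23 mod 47 = 12^2 * 23 = 3*23 = 22
  bit 3 = 0: r = r^2 mod 47 = 22^2 = 14
  bit 4 = 0: r = r^2 mod 47 = 14^2 = 8
  -> B = 8
s = B^a = 8^19 mod 47  (bits of 19 = 10011)
  bit 0 = 1: r = r^2 * 8 mod 47 = 1^2 * 8 = 1*8 = 8
  bit 1 = 0: r = r^2 mod 47 = 8^2 = 17
  bit 2 = 0: r = r^2 mod 47 = 17^2 = 7
  bit 3 = 1: r = r^2 * 8 mod 47 = 7^2 * 8 = 2*8 = 16
  bit 4 = 1: r = r^2 * 8 mod 47 = 16^2 * 8 = 21*8 = 27
  -> s = B^a = 27

Answer: 31 8 27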